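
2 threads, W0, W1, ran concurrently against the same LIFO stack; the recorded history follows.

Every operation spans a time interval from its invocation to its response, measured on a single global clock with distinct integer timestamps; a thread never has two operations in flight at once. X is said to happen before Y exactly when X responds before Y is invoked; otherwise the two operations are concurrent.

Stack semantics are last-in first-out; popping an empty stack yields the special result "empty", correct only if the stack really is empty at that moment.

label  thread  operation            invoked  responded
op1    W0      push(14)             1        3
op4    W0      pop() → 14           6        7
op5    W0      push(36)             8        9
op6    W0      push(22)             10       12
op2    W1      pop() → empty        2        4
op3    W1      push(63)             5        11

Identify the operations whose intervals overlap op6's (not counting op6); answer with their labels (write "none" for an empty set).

op6 runs from 10 to 12; window-overlapping ops are concurrent
op1 [1,3]: before
op2 [2,4]: before
op3 [5,11]: concurrent
op4 [6,7]: before
op5 [8,9]: before

op3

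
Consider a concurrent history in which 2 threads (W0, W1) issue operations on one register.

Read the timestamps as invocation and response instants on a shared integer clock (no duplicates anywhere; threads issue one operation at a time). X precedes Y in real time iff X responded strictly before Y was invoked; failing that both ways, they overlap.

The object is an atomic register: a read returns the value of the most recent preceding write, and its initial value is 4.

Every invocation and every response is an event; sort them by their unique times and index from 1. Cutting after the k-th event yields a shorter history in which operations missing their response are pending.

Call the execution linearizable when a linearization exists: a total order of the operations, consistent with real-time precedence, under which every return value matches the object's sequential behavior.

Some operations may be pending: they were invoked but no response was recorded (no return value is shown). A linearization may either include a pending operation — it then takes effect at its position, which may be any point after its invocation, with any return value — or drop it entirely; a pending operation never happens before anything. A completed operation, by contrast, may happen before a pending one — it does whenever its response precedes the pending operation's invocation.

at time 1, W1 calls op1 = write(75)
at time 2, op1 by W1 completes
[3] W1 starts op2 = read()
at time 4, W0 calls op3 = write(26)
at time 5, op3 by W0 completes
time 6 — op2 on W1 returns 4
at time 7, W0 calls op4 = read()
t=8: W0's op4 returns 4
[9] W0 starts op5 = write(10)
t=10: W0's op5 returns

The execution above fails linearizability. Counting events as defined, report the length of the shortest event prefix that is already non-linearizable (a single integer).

6

events 1..5 are linearizable, e.g. via op1, op2, op3:
1. op1 write(75), leaving value 75
2. op2 read() (pending, included), leaving value 75
3. op3 write(26), leaving value 26
with event 6 included (op2 responding at time 6), all real-time-consistent orders fail
take op1, op2, op3: step 2 already fails, because op2 read() → 4 cannot occur there
take op1, op3, op2: step 3 already fails, because op2 read() → 4 cannot occur there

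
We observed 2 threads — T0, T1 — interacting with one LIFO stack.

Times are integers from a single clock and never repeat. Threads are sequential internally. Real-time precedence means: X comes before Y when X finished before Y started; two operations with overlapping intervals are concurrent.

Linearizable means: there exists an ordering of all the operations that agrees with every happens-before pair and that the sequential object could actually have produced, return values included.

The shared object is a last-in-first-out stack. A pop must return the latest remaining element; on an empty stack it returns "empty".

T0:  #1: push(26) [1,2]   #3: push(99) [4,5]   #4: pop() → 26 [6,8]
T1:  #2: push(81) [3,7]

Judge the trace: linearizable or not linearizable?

events 1..7 are fine; event 8 — the response of #4 at time 8 — makes the prefix non-linearizable
checked exhaustively: 3 real-time-consistent orders of 4 completed operations, zero legal LIFO stack replays
one such order, #1, #2, #3, #4, breaks at step 4 where #4 pop() → 26 is illegal
one such order, #1, #3, #2, #4, breaks at step 4 where #4 pop() → 26 is illegal

not linearizable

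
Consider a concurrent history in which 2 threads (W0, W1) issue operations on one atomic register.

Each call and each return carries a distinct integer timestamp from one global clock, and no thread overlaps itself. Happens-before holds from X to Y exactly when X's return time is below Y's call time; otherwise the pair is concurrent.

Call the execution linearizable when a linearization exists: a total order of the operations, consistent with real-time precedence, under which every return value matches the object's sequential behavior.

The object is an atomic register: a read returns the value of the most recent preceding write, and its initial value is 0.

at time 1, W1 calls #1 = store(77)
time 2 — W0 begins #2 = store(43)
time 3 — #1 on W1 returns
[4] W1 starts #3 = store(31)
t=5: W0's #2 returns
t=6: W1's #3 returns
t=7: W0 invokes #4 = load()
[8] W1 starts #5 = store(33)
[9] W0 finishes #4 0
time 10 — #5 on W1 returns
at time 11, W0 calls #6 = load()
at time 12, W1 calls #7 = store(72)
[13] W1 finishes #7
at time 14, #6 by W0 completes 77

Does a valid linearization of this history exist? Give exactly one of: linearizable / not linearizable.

events 1..8 are fine; event 9 — the response of #4 at time 9 — makes the prefix non-linearizable
3 orders of the 4 completed atomic register ops respect real time; none is legal
include/drop combinations of the 1 pending operation (#5) were all tried; none helps
take #1, #2, #3, #4 (pending dropped): step 4 already fails, because #4 load() → 0 cannot occur there
take #1, #3, #2, #4 (pending dropped): step 4 already fails, because #4 load() → 0 cannot occur there

not linearizable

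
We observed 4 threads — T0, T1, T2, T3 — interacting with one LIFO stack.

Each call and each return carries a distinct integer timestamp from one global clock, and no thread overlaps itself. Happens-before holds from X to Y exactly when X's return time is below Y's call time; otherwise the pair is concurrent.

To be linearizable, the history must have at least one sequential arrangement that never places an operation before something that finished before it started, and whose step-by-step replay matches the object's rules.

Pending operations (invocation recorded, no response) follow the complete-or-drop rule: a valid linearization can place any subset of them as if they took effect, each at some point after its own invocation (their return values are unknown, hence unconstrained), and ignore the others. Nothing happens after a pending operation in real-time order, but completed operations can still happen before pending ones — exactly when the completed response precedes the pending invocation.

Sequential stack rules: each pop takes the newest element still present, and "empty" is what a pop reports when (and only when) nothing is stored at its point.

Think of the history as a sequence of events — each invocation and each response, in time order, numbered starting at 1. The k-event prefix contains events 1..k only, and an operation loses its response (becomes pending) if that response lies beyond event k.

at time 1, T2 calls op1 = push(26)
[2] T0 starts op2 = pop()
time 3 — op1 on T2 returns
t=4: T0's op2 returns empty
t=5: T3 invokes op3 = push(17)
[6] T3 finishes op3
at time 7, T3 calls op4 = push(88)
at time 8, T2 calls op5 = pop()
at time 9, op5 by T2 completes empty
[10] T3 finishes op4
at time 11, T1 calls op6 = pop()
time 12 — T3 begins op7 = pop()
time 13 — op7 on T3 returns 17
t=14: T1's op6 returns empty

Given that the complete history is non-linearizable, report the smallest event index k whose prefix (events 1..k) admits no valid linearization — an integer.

events 1..8 are linearizable, e.g. via op2, op1, op3:
step 1: op2 pop() → empty — stack <>
step 2: op1 push(26) — stack <26>
step 3: op3 push(17) — stack <26,17>
at event 9 (op5's time-9 response) nothing linearizes any more
every completion of the 1 pending operation (op4) was checked; none linearizes
one such order, op1, op2, op3, op5 (pending dropped), breaks at step 2 where op2 pop() → empty is illegal
one such order, op2, op1, op3, op5 (pending dropped), breaks at step 4 where op5 pop() → empty is illegal

9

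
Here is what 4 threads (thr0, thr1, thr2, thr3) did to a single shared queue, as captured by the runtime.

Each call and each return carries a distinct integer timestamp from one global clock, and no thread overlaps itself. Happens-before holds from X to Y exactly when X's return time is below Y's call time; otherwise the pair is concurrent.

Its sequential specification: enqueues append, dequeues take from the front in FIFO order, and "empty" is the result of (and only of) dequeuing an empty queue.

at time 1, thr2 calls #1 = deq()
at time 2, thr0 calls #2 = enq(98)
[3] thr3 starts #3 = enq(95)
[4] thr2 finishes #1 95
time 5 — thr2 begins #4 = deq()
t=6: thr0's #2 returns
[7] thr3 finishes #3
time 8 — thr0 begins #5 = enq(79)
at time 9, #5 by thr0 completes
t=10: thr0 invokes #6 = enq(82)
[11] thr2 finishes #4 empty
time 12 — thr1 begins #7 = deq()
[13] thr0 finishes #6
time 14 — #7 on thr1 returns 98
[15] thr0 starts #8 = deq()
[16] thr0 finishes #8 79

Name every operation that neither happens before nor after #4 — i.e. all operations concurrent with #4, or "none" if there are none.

concurrent with #4 ([5,11]): every op whose interval crosses 5..11
#1 [1,4]: before
#2 [2,6]: concurrent
#3 [3,7]: concurrent
#5 [8,9]: concurrent
#6 [10,13]: concurrent
#7 [12,14]: after
#8 [15,16]: after

#2, #3, #5, #6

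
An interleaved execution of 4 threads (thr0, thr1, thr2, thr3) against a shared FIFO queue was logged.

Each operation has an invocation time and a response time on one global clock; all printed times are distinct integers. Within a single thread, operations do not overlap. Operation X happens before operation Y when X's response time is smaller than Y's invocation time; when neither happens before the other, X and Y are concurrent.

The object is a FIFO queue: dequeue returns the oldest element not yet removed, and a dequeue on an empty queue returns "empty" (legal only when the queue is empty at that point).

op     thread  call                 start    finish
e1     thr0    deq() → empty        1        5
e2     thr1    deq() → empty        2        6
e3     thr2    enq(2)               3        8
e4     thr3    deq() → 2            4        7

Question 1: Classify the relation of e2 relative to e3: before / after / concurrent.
Answer: concurrent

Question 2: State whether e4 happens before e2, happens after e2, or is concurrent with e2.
Answer: concurrent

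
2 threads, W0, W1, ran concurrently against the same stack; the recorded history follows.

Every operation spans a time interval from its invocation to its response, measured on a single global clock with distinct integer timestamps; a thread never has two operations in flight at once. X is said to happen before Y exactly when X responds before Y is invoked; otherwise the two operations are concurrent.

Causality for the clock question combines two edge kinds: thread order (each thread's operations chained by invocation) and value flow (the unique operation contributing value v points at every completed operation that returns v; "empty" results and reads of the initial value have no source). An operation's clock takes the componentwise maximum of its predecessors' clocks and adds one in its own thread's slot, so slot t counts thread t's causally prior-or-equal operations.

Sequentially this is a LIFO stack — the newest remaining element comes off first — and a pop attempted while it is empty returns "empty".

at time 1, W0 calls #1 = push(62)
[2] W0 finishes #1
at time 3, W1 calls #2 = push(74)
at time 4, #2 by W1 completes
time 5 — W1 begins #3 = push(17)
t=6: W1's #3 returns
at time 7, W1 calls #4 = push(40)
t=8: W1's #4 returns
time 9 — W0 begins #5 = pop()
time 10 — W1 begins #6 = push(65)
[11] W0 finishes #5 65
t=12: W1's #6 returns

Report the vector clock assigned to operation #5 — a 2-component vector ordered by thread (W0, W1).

#2 (invocation 3): nothing precedes it; W1's component alone gives (0, 1)
#1 (invocation 1): nothing precedes it; W0's component alone gives (1, 0)
#3 (invocation 5): componentwise max over VC(#2)=(0, 1), +1 at W1, giving (0, 2)
#4 (invocation 7): componentwise max over VC(#3)=(0, 2), +1 at W1, giving (0, 3)
#6 (invocation 10): componentwise max over VC(#4)=(0, 3), +1 at W1, giving (0, 4)
#5 (invocation 9): componentwise max over VC(#1)=(1, 0), VC(#6)=(0, 4), +1 at W0, giving (2, 4)
target: VC(#5) = (2, 4)

(2, 4)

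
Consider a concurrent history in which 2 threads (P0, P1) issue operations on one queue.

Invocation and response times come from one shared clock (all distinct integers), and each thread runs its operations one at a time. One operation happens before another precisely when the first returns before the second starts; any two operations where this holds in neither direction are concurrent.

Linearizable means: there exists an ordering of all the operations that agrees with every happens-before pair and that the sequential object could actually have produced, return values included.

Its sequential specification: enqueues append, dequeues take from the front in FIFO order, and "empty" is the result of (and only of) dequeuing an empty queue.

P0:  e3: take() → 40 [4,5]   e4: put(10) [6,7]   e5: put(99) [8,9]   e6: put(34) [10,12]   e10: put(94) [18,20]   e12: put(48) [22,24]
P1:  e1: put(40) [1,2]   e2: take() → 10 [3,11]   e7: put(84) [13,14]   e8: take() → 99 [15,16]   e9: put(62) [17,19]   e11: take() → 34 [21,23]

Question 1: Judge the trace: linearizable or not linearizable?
witness order: e1, e3, e4, e2, e5, e6, e7, e8, e9, e10, e11, e12
after step 1 (e1 put(40)): queue <40>
after step 2 (e3 take() → 40): queue <>
after step 3 (e4 put(10)): queue <10>
after step 4 (e2 take() → 10): queue <>
after step 5 (e5 put(99)): queue <99>
after step 6 (e6 put(34)): queue <99,34>
after step 7 (e7 put(84)): queue <99,34,84>
after step 8 (e8 take() → 99): queue <34,84>
after step 9 (e9 put(62)): queue <34,84,62>
after step 10 (e10 put(94)): queue <34,84,62,94>
after step 11 (e11 take() → 34): queue <84,62,94>
after step 12 (e12 put(48)): queue <84,62,94,48>

linearizable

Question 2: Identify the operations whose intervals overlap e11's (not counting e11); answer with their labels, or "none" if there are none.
e11 runs from 21 to 23; window-overlapping ops are concurrent
e1 [1,2]: before
e2 [3,11]: before
e3 [4,5]: before
e4 [6,7]: before
e5 [8,9]: before
e6 [10,12]: before
e7 [13,14]: before
e8 [15,16]: before
e9 [17,19]: before
e10 [18,20]: before
e12 [22,24]: concurrent

e12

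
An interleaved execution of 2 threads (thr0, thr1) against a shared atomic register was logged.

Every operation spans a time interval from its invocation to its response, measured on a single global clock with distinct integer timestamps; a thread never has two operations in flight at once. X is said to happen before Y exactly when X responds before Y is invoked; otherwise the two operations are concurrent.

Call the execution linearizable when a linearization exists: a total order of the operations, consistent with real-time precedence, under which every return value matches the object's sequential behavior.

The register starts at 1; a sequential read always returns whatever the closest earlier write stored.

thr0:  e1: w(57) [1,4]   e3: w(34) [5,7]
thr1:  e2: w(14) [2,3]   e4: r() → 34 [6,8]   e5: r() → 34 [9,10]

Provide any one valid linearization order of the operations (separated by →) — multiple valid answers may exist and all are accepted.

1. e1 w(57), leaving value 57
2. e2 w(14), leaving value 14
3. e3 w(34), leaving value 34
4. e4 r() → 34, leaving value 34
5. e5 r() → 34, leaving value 34

e1 → e2 → e3 → e4 → e5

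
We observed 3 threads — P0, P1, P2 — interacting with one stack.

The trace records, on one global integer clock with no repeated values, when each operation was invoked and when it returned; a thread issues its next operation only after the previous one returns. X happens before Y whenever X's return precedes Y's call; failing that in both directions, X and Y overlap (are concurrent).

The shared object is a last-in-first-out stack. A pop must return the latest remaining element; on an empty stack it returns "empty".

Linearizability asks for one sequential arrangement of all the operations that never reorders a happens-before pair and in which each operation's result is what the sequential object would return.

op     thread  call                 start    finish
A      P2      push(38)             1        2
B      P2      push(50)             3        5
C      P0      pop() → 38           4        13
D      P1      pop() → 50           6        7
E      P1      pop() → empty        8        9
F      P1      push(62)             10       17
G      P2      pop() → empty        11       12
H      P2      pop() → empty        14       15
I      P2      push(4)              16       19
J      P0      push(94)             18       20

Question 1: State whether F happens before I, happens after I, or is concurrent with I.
Answer: concurrent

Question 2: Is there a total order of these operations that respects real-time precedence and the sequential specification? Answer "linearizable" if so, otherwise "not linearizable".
one valid linearization: A, B, D, C, E, G, H, F, I, J
step 1: A push(38) — stack <38>
step 2: B push(50) — stack <38,50>
step 3: D pop() → 50 — stack <38>
step 4: C pop() → 38 — stack <>
step 5: E pop() → empty — stack <>
step 6: G pop() → empty — stack <>
step 7: H pop() → empty — stack <>
step 8: F push(62) — stack <62>
step 9: I push(4) — stack <62,4>
step 10: J push(94) — stack <62,4,94>

linearizable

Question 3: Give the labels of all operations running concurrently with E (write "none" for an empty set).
Answer: C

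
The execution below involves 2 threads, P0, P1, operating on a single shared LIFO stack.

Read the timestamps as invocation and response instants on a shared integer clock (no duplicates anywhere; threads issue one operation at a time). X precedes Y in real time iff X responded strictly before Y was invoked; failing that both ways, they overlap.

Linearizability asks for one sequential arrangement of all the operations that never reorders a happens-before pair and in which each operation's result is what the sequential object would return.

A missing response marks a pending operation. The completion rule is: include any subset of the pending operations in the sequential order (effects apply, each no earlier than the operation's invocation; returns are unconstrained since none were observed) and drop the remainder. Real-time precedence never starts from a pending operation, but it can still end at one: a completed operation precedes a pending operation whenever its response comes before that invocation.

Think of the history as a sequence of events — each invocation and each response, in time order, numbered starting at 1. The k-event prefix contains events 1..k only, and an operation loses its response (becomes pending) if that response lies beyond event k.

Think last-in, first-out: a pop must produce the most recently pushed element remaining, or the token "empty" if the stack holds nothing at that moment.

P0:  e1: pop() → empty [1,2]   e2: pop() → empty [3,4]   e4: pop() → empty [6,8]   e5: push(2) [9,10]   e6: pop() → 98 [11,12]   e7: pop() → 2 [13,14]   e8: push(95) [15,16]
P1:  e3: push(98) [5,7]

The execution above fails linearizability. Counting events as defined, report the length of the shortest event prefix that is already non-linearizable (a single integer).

12

events 1..11 are linearizable; a witness order is e1, e2, e4, e3, e5:
step 1: e1 pop() → empty — stack <>
step 2: e2 pop() → empty — stack <>
step 3: e4 pop() → empty — stack <>
step 4: e3 push(98) — stack <98>
step 5: e5 push(2) — stack <98,2>
include event 12 — e6 responding at 12 — and every candidate order breaks
sample order e1, e2, e3, e4, e5, e6 stalls at step 4 — e4 pop() → empty has no legal effect
sample order e1, e2, e4, e3, e5, e6 stalls at step 6 — e6 pop() → 98 has no legal effect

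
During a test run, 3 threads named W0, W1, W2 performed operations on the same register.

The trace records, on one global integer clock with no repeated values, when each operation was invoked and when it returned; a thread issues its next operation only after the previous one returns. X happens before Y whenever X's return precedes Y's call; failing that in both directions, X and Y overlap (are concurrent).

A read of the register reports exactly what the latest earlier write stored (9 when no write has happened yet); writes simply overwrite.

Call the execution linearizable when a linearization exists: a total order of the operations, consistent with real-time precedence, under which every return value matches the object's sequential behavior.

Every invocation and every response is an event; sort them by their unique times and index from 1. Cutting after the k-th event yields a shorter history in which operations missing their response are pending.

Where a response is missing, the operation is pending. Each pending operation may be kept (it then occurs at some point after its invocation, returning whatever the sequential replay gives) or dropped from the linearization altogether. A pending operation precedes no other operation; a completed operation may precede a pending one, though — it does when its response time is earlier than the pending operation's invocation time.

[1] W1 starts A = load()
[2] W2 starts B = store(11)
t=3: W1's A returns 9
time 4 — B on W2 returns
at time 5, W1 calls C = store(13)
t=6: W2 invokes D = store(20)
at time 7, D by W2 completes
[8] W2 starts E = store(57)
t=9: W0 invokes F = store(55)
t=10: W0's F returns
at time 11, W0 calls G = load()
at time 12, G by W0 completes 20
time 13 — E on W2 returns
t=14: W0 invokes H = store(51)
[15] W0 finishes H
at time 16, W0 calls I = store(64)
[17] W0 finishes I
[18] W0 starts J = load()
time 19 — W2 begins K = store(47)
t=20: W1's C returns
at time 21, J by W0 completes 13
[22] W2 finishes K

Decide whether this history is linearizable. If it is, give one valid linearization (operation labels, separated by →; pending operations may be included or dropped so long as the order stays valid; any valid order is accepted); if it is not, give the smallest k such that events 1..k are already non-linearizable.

not linearizable — minimal violating prefix: 12 events

already the first 12 events (up to G's response at time 12) admit no linearization; the first 11 still do
2 orders of the 5 completed register ops respect real time; none is legal
no escape via the 2 pending operations (C, E): every completion choice fails
e.g. A, B, D, F, G (pending dropped): illegal at step 5, since G load() → 20 cannot apply there
e.g. B, A, D, F, G (pending dropped): illegal at step 2, since A load() → 9 cannot apply there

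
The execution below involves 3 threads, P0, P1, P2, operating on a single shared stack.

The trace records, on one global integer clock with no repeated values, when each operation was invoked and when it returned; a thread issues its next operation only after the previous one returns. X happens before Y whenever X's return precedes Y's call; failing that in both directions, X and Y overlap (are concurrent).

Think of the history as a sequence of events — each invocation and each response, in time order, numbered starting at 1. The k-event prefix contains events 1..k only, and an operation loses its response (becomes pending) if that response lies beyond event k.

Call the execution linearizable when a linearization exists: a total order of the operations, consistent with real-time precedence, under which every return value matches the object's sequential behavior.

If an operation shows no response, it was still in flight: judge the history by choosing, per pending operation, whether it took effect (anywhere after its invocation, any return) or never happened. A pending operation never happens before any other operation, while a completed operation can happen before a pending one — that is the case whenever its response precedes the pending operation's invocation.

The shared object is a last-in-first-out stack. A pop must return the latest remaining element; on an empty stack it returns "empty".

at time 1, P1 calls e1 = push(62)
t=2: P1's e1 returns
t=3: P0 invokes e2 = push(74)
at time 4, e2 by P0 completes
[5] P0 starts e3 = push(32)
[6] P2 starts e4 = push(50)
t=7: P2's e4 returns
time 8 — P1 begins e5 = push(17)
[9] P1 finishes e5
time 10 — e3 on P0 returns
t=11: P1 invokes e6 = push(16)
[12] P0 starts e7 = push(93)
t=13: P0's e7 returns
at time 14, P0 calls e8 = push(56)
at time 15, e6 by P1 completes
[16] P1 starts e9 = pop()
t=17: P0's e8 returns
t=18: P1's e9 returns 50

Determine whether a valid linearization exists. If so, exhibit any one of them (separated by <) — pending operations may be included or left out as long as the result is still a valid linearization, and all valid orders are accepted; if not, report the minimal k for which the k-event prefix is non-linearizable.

prefix check: 1..17 passes, 1..18 fails once e9's time-18 response joins
9 completed operations, 15 real-time-consistent orders — every stack replay fails
for example e1, e2, e3, e4, e5, e6, e7, e8, e9 fails at step 9: e9 pop() → 50 is not legal there
for example e1, e2, e3, e4, e5, e6, e7, e9, e8 fails at step 8: e9 pop() → 50 is not legal there

not linearizable — minimal violating prefix: 18 events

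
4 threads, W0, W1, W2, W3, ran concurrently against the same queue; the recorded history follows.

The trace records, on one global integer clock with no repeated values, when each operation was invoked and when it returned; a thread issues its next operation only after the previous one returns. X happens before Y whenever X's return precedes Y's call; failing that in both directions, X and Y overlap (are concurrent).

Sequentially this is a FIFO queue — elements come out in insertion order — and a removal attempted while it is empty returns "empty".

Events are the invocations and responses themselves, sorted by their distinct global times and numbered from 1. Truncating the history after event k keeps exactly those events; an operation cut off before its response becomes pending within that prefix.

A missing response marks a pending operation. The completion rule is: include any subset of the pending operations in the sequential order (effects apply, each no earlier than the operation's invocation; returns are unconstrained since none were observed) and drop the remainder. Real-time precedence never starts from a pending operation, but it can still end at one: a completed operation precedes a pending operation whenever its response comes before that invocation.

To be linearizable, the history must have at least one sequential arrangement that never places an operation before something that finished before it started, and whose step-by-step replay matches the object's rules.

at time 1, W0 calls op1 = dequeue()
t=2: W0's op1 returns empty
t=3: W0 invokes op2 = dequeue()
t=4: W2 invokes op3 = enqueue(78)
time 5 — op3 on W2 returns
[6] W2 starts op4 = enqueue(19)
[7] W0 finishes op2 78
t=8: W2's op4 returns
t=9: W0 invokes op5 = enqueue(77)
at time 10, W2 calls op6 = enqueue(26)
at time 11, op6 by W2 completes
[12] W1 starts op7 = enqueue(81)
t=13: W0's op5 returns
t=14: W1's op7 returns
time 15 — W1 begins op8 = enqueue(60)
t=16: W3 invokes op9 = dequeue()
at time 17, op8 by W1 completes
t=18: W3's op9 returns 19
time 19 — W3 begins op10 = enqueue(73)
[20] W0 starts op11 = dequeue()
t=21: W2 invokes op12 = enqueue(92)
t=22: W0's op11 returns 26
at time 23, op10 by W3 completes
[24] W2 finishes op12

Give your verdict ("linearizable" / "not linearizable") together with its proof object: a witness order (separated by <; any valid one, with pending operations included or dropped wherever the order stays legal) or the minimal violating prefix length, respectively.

linearizable — witness: op1 < op3 < op2 < op4 < op6 < op5 < op7 < op8 < op9 < op10 < op11 < op12

1. op1 dequeue() → empty, leaving queue <>
2. op3 enqueue(78), leaving queue <78>
3. op2 dequeue() → 78, leaving queue <>
4. op4 enqueue(19), leaving queue <19>
5. op6 enqueue(26), leaving queue <19,26>
6. op5 enqueue(77), leaving queue <19,26,77>
7. op7 enqueue(81), leaving queue <19,26,77,81>
8. op8 enqueue(60), leaving queue <19,26,77,81,60>
9. op9 dequeue() → 19, leaving queue <26,77,81,60>
10. op10 enqueue(73), leaving queue <26,77,81,60,73>
11. op11 dequeue() → 26, leaving queue <77,81,60,73>
12. op12 enqueue(92), leaving queue <77,81,60,73,92>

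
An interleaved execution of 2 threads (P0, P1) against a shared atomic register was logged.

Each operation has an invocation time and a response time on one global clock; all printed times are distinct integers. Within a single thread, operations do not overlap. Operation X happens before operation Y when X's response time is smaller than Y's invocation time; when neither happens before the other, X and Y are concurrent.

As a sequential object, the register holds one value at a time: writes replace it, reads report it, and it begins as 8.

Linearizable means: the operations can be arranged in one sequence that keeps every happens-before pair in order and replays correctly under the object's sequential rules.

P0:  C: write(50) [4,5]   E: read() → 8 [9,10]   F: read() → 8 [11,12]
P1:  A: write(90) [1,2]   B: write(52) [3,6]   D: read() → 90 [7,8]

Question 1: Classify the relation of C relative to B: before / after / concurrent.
Answer: concurrent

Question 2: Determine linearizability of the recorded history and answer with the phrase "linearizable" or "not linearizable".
not linearizable

through event 7 a valid linearization exists; event 8 (D responding at time 8) ends that
every one of the 2 real-time-consistent orders over 4 completed atomic register ops fails the sequential spec
take A, B, C, D: step 4 already fails, because D read() → 90 cannot occur there
take A, C, B, D: step 4 already fails, because D read() → 90 cannot occur there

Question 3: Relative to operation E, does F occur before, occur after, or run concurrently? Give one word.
Answer: after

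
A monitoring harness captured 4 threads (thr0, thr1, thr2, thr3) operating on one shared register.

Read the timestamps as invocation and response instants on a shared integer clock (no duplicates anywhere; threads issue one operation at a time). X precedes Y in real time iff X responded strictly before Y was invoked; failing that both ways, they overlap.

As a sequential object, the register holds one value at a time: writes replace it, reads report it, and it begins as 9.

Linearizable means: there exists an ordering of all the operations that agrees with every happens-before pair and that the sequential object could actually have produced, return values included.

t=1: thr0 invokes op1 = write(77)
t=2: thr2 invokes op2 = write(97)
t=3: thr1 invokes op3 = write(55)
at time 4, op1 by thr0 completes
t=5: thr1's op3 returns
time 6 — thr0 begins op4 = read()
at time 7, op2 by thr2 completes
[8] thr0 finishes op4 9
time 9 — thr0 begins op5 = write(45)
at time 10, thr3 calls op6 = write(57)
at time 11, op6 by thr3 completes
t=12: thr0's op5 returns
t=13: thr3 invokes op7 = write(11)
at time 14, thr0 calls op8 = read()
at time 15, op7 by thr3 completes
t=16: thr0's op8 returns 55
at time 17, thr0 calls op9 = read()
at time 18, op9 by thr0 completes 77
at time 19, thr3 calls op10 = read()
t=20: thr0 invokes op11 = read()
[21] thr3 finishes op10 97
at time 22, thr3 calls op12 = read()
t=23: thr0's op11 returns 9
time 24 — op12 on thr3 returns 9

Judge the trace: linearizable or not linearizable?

through event 7 a valid linearization exists; event 8 (op4 responding at time 8) ends that
every one of the 8 real-time-consistent orders over 4 completed register ops fails the sequential spec
one such order, op1, op2, op3, op4, breaks at step 4 where op4 read() → 9 is illegal
one such order, op1, op3, op2, op4, breaks at step 4 where op4 read() → 9 is illegal

not linearizable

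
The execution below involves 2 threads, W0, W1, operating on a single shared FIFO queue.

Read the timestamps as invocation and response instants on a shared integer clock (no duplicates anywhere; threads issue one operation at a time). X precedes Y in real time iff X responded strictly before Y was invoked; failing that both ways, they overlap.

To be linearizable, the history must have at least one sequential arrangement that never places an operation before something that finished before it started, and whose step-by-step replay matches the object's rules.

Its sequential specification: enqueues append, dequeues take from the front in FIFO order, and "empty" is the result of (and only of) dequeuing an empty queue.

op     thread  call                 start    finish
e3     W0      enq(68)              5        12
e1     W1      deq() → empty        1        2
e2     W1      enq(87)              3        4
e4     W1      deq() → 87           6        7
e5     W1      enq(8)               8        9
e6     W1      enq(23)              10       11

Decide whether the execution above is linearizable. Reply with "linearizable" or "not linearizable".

linearizable

one valid linearization: e1, e2, e3, e4, e5, e6
1. e1 deq() → empty, leaving queue <>
2. e2 enq(87), leaving queue <87>
3. e3 enq(68), leaving queue <87,68>
4. e4 deq() → 87, leaving queue <68>
5. e5 enq(8), leaving queue <68,8>
6. e6 enq(23), leaving queue <68,8,23>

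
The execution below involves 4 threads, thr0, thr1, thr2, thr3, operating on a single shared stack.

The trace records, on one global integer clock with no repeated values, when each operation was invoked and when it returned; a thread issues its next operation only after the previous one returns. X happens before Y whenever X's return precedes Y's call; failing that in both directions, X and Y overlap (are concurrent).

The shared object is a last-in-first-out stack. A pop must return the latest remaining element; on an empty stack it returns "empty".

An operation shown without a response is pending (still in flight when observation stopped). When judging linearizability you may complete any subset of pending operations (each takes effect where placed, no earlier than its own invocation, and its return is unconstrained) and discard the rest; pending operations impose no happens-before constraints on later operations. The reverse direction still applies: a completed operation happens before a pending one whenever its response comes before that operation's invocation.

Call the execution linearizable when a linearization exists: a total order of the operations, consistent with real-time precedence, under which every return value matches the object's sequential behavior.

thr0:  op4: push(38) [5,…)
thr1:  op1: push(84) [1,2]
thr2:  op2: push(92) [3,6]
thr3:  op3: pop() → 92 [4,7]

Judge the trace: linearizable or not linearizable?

linearizable

one valid linearization: op1, op2, op3
step 1: op1 push(84) — stack <84>
step 2: op2 push(92) — stack <84,92>
step 3: op3 pop() → 92 — stack <84>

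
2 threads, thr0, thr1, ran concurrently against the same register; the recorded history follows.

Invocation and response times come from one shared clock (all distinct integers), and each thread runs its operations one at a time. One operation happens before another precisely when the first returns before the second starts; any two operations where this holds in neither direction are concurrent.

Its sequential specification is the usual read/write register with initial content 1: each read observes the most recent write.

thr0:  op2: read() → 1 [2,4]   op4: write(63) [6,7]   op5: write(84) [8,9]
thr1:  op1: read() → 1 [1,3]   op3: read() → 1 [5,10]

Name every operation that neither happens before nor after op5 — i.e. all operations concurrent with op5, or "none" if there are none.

op3

op5 spans [8,9]; an op avoiding the whole window 8..9 is ordered, any other is concurrent
op1 [1,3]: before
op2 [2,4]: before
op3 [5,10]: concurrent
op4 [6,7]: before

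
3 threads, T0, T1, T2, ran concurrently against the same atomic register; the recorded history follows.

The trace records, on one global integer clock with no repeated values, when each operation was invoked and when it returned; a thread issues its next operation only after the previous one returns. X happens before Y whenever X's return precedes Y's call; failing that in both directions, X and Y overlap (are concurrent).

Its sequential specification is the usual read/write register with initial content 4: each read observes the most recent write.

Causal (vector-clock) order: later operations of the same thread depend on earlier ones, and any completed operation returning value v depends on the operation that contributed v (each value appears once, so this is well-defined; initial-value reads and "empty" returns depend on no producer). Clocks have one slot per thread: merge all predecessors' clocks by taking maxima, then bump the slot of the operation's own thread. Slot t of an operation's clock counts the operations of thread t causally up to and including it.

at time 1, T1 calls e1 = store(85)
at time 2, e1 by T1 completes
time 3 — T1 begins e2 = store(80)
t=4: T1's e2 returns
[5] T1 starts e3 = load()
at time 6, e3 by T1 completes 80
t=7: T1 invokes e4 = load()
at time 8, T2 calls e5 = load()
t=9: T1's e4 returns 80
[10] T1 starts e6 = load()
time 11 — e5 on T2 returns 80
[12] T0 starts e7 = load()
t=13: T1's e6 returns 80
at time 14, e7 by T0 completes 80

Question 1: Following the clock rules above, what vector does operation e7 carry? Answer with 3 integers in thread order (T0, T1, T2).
invoked at 1, e1 has no predecessors; its own T1 bump gives (0, 1, 0)
invoked at 3, e2 merges VC(e1)=(0, 1, 0) and bumps T1's slot → (0, 2, 0)
invoked at 8, e5 merges VC(e2)=(0, 2, 0) and bumps T2's slot → (0, 2, 1)
invoked at 5, e3 merges VC(e2)=(0, 2, 0) and bumps T1's slot → (0, 3, 0)
invoked at 12, e7 merges VC(e2)=(0, 2, 0) and bumps T0's slot → (1, 2, 0)
invoked at 7, e4 merges VC(e2)=(0, 2, 0), VC(e3)=(0, 3, 0) and bumps T1's slot → (0, 4, 0)
invoked at 10, e6 merges VC(e2)=(0, 2, 0), VC(e4)=(0, 4, 0) and bumps T1's slot → (0, 5, 0)
target: VC(e7) = (1, 2, 0)

(1, 2, 0)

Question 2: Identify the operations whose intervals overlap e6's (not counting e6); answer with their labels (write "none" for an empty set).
overlap test against e6 [10,13]: concurrent iff the interval meets 10..13
e1 [1,2]: before
e2 [3,4]: before
e3 [5,6]: before
e4 [7,9]: before
e5 [8,11]: concurrent
e7 [12,14]: concurrent

e5, e7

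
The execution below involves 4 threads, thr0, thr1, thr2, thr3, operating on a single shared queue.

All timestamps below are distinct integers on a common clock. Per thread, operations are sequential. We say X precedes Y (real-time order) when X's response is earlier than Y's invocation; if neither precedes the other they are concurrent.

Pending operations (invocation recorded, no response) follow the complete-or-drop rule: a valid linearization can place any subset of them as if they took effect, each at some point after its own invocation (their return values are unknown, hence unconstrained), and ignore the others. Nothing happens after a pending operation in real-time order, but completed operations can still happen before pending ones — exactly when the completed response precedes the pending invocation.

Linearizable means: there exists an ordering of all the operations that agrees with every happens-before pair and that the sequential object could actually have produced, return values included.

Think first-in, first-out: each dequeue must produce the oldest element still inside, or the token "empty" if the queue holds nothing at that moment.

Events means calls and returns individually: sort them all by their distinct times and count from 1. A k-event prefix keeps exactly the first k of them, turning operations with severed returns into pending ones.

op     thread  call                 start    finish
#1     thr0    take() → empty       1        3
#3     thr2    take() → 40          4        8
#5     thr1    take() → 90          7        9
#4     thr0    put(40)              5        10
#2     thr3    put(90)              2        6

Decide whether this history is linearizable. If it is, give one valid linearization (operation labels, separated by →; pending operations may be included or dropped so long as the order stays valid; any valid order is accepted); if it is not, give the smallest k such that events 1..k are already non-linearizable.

after step 1 (#1 take() → empty): queue <>
after step 2 (#2 put(90)): queue <90>
after step 3 (#4 put(40)): queue <90,40>
after step 4 (#5 take() → 90): queue <40>
after step 5 (#3 take() → 40): queue <>

linearizable — witness: #1 → #2 → #4 → #5 → #3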